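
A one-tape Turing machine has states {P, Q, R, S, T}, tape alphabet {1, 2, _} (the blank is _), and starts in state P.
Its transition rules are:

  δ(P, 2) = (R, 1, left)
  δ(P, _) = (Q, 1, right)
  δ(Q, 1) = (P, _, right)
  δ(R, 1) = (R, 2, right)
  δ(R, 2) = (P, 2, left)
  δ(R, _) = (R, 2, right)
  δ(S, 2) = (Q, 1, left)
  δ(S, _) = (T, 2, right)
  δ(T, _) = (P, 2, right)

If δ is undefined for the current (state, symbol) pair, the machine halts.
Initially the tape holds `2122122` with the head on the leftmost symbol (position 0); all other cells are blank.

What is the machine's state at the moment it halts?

Q

P | ___[2]122122   read 2 → write 1, move left, go to R
R | __[_]1122122   read _ → write 2, move right, go to R
R | __2[1]122122   read 1 → write 2, move right, go to R
R | __22[1]22122   read 1 → write 2, move right, go to R
R | __222[2]2122   read 2 → write 2, move left, go to P
P | __22[2]22122   read 2 → write 1, move left, go to R
R | __2[2]122122   read 2 → write 2, move left, go to P
P | __[2]2122122   read 2 → write 1, move left, go to R
R | _[_]12122122   read _ → write 2, move right, go to R
R | _2[1]2122122   read 1 → write 2, move right, go to R
R | _22[2]122122   read 2 → write 2, move left, go to P
P | _2[2]2122122   read 2 → write 1, move left, go to R
R | _[2]12122122   read 2 → write 2, move left, go to P
P | [_]212122122   read _ → write 1, move right, go to Q
Q | 1[2]12122122
No transition is defined for (Q, 2); M halts in state Q.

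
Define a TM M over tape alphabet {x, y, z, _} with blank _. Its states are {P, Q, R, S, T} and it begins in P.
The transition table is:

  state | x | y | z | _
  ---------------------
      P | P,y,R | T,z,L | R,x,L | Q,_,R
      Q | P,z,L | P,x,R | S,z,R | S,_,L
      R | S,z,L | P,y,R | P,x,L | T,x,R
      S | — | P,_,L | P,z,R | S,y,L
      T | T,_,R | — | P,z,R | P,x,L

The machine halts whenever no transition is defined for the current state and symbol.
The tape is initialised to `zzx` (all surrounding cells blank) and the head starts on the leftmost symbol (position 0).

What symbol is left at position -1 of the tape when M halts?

x

P | _[z]zx__   read z → write x, move L, go to R
R | [_]xzx__   read _ → write x, move R, go to T
T | x[x]zx__   read x → write _, move R, go to T
T | x_[z]x__   read z → write z, move R, go to P
P | x_z[x]__   read x → write y, move R, go to P
P | x_zy[_]_   read _ → write _, move R, go to Q
Q | x_zy_[_]   read _ → write _, move L, go to S
S | x_zy[_]_   read _ → write y, move L, go to S
S | x_z[y]y_   read y → write _, move L, go to P
P | x_[z]_y_   read z → write x, move L, go to R
R | x[_]x_y_   read _ → write x, move R, go to T
T | xx[x]_y_   read x → write _, move R, go to T
T | xx_[_]y_   read _ → write x, move L, go to P
P | xx[_]xy_   read _ → write _, move R, go to Q
Q | xx_[x]y_   read x → write z, move L, go to P
P | xx[_]zy_   read _ → write _, move R, go to Q
Q | xx_[z]y_   read z → write z, move R, go to S
S | xx_z[y]_   read y → write _, move L, go to P
P | xx_[z]__   read z → write x, move L, go to R
R | xx[_]x__   read _ → write x, move R, go to T
T | xxx[x]__   read x → write _, move R, go to T
T | xxx_[_]_   read _ → write x, move L, go to P
P | xxx[_]x_   read _ → write _, move R, go to Q
Q | xxx_[x]_   read x → write z, move L, go to P
P | xxx[_]z_   read _ → write _, move R, go to Q
Q | xxx_[z]_   read z → write z, move R, go to S
S | xxx_z[_]   read _ → write y, move L, go to S
S | xxx_[z]y   read z → write z, move R, go to P
P | xxx_z[y]   read y → write z, move L, go to T
T | xxx_[z]z   read z → write z, move R, go to P
P | xxx_z[z]   read z → write x, move L, go to R
R | xxx_[z]x   read z → write x, move L, go to P
P | xxx[_]xx   read _ → write _, move R, go to Q
Q | xxx_[x]x   read x → write z, move L, go to P
P | xxx[_]zx   read _ → write _, move R, go to Q
Q | xxx_[z]x   read z → write z, move R, go to S
S | xxx_z[x]
Cell -1 holds x when M halts.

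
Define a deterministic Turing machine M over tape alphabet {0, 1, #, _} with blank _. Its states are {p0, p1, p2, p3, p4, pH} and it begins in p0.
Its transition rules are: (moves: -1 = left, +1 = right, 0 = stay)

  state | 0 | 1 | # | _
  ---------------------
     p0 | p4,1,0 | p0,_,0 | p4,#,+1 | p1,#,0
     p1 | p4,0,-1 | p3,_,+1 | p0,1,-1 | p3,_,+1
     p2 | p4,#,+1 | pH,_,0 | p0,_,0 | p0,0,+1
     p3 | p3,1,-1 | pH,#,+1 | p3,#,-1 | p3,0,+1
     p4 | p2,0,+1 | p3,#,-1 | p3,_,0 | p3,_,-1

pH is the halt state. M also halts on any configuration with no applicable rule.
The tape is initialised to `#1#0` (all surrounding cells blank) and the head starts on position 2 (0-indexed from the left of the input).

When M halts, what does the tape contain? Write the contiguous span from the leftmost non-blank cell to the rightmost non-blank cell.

state=p0 head=2 tape=#1[#]0__   (p0,#)→(p4,#,+1)
state=p4 head=3 tape=#1#[0]__   (p4,0)→(p2,0,+1)
state=p2 head=4 tape=#1#0[_]_   (p2,_)→(p0,0,+1)
state=p0 head=5 tape=#1#00[_]   (p0,_)→(p1,#,0)
state=p1 head=5 tape=#1#00[#]   (p1,#)→(p0,1,-1)
state=p0 head=4 tape=#1#0[0]1   (p0,0)→(p4,1,0)
state=p4 head=4 tape=#1#0[1]1   (p4,1)→(p3,#,-1)
state=p3 head=3 tape=#1#[0]#1   (p3,0)→(p3,1,-1)
state=p3 head=2 tape=#1[#]1#1   (p3,#)→(p3,#,-1)
state=p3 head=1 tape=#[1]#1#1   (p3,1)→(pH,#,+1)
state=pH head=2 tape=##[#]1#1
The non-blank tape span at halt is ###1#1.

###1#1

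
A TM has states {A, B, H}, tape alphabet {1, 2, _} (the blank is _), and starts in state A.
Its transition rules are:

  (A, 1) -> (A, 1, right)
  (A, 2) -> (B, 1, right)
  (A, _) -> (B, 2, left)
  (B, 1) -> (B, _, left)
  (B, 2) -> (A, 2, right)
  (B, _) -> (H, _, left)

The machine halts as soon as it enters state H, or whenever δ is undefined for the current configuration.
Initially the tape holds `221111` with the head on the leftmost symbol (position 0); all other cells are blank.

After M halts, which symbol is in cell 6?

2

A | [2]21111_   read 2 → write 1, move right, go to B
B | 1[2]1111_   read 2 → write 2, move right, go to A
A | 12[1]111_   read 1 → write 1, move right, go to A
A | 121[1]11_   read 1 → write 1, move right, go to A
A | 1211[1]1_   read 1 → write 1, move right, go to A
A | 12111[1]_   read 1 → write 1, move right, go to A
A | 121111[_]   read _ → write 2, move left, go to B
B | 12111[1]2   read 1 → write _, move left, go to B
B | 1211[1]_2   read 1 → write _, move left, go to B
B | 121[1]__2   read 1 → write _, move left, go to B
B | 12[1]___2   read 1 → write _, move left, go to B
B | 1[2]____2   read 2 → write 2, move right, go to A
A | 12[_]___2   read _ → write 2, move left, go to B
B | 1[2]2___2   read 2 → write 2, move right, go to A
A | 12[2]___2   read 2 → write 1, move right, go to B
B | 121[_]__2   read _ → write _, move left, go to H
H | 12[1]___2
Cell 6 holds 2 when M halts.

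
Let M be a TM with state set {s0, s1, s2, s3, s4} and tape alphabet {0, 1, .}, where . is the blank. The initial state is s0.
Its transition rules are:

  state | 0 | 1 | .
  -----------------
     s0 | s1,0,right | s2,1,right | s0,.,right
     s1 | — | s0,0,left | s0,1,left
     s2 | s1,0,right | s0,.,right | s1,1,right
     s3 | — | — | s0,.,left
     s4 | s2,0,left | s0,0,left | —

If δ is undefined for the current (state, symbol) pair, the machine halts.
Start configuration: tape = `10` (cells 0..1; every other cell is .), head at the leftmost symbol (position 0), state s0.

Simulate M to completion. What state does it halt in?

state=s0 head=0 tape=[1]0.   (s0,1)→(s2,1,right)
state=s2 head=1 tape=1[0].   (s2,0)→(s1,0,right)
state=s1 head=2 tape=10[.]   (s1,.)→(s0,1,left)
state=s0 head=1 tape=1[0]1   (s0,0)→(s1,0,right)
state=s1 head=2 tape=10[1]   (s1,1)→(s0,0,left)
state=s0 head=1 tape=1[0]0   (s0,0)→(s1,0,right)
state=s1 head=2 tape=10[0]
No transition is defined for (s1, 0); M halts in state s1.

s1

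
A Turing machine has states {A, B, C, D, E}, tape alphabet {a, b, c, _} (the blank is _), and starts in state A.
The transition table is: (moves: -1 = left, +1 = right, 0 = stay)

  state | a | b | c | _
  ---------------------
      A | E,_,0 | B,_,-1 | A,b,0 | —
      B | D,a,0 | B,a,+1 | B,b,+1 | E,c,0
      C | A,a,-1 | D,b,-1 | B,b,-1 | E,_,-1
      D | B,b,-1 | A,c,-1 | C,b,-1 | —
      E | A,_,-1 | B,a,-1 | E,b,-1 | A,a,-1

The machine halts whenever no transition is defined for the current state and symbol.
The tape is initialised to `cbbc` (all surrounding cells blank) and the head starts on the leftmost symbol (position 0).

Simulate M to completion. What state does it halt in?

A | ___[c]bbc   read c → write b, move 0, go to A
A | ___[b]bbc   read b → write _, move -1, go to B
B | __[_]_bbc   read _ → write c, move 0, go to E
E | __[c]_bbc   read c → write b, move -1, go to E
E | _[_]b_bbc   read _ → write a, move -1, go to A
A | [_]ab_bbc
No transition is defined for (A, _); M halts in state A.

A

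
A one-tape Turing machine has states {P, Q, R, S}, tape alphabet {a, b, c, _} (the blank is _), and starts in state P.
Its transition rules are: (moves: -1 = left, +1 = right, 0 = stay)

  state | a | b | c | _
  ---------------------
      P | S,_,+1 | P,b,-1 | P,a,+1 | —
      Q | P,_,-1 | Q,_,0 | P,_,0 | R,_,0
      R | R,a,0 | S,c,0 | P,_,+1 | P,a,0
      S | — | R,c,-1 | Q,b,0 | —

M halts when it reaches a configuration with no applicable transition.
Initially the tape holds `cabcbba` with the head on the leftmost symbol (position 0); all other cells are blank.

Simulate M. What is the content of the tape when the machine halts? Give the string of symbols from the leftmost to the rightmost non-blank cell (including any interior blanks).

a_____a

P | [c]abcbba   read c → write a, move +1, go to P
P | a[a]bcbba   read a → write _, move +1, go to S
S | a_[b]cbba   read b → write c, move -1, go to R
R | a[_]ccbba   read _ → write a, move 0, go to P
P | a[a]ccbba   read a → write _, move +1, go to S
S | a_[c]cbba   read c → write b, move 0, go to Q
Q | a_[b]cbba   read b → write _, move 0, go to Q
Q | a_[_]cbba   read _ → write _, move 0, go to R
R | a_[_]cbba   read _ → write a, move 0, go to P
P | a_[a]cbba   read a → write _, move +1, go to S
S | a__[c]bba   read c → write b, move 0, go to Q
Q | a__[b]bba   read b → write _, move 0, go to Q
Q | a__[_]bba   read _ → write _, move 0, go to R
R | a__[_]bba   read _ → write a, move 0, go to P
P | a__[a]bba   read a → write _, move +1, go to S
S | a___[b]ba   read b → write c, move -1, go to R
R | a__[_]cba   read _ → write a, move 0, go to P
P | a__[a]cba   read a → write _, move +1, go to S
S | a___[c]ba   read c → write b, move 0, go to Q
Q | a___[b]ba   read b → write _, move 0, go to Q
Q | a___[_]ba   read _ → write _, move 0, go to R
R | a___[_]ba   read _ → write a, move 0, go to P
P | a___[a]ba   read a → write _, move +1, go to S
S | a____[b]a   read b → write c, move -1, go to R
R | a___[_]ca   read _ → write a, move 0, go to P
P | a___[a]ca   read a → write _, move +1, go to S
S | a____[c]a   read c → write b, move 0, go to Q
Q | a____[b]a   read b → write _, move 0, go to Q
Q | a____[_]a   read _ → write _, move 0, go to R
R | a____[_]a   read _ → write a, move 0, go to P
P | a____[a]a   read a → write _, move +1, go to S
S | a_____[a]
The non-blank tape span at halt is a_____a.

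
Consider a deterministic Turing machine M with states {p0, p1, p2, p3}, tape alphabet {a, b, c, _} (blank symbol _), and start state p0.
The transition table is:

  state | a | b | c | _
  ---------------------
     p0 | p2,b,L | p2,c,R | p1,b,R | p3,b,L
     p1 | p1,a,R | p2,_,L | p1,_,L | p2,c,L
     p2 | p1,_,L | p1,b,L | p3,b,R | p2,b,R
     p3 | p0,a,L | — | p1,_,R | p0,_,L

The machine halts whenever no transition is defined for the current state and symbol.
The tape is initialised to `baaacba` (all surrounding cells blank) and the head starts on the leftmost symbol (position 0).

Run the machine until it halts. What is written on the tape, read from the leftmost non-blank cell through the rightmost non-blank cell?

bbb_b_b__acba

p0 | ______[b]aaacba   read b → write c, move R, go to p2
p2 | ______c[a]aacba   read a → write _, move L, go to p1
p1 | ______[c]_aacba   read c → write _, move L, go to p1
p1 | _____[_]__aacba   read _ → write c, move L, go to p2
p2 | ____[_]c__aacba   read _ → write b, move R, go to p2
p2 | ____b[c]__aacba   read c → write b, move R, go to p3
p3 | ____bb[_]_aacba   read _ → write _, move L, go to p0
p0 | ____b[b]__aacba   read b → write c, move R, go to p2
p2 | ____bc[_]_aacba   read _ → write b, move R, go to p2
p2 | ____bcb[_]aacba   read _ → write b, move R, go to p2
p2 | ____bcbb[a]acba   read a → write _, move L, go to p1
p1 | ____bcb[b]_acba   read b → write _, move L, go to p2
p2 | ____bc[b]__acba   read b → write b, move L, go to p1
p1 | ____b[c]b__acba   read c → write _, move L, go to p1
p1 | ____[b]_b__acba   read b → write _, move L, go to p2
p2 | ___[_]__b__acba   read _ → write b, move R, go to p2
p2 | ___b[_]_b__acba   read _ → write b, move R, go to p2
p2 | ___bb[_]b__acba   read _ → write b, move R, go to p2
p2 | ___bbb[b]__acba   read b → write b, move L, go to p1
p1 | ___bb[b]b__acba   read b → write _, move L, go to p2
p2 | ___b[b]_b__acba   read b → write b, move L, go to p1
p1 | ___[b]b_b__acba   read b → write _, move L, go to p2
p2 | __[_]_b_b__acba   read _ → write b, move R, go to p2
p2 | __b[_]b_b__acba   read _ → write b, move R, go to p2
p2 | __bb[b]_b__acba   read b → write b, move L, go to p1
p1 | __b[b]b_b__acba   read b → write _, move L, go to p2
p2 | __[b]_b_b__acba   read b → write b, move L, go to p1
p1 | _[_]b_b_b__acba   read _ → write c, move L, go to p2
p2 | [_]cb_b_b__acba   read _ → write b, move R, go to p2
p2 | b[c]b_b_b__acba   read c → write b, move R, go to p3
p3 | bb[b]_b_b__acba
The non-blank tape span at halt is bbb_b_b__acba.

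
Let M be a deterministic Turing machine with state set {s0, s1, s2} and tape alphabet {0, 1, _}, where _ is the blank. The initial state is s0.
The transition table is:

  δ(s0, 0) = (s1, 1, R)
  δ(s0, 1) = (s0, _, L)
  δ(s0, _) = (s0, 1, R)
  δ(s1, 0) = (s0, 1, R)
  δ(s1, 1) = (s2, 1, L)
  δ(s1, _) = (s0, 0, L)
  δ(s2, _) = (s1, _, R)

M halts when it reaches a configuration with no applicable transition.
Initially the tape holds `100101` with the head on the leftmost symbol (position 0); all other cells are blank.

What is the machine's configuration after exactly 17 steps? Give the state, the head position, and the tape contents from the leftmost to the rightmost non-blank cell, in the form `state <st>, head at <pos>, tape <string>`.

state=s0 head=0 tape=__[1]00101   (s0,1)→(s0,_,L)
state=s0 head=-1 tape=_[_]_00101   (s0,_)→(s0,1,R)
state=s0 head=0 tape=_1[_]00101   (s0,_)→(s0,1,R)
state=s0 head=1 tape=_11[0]0101   (s0,0)→(s1,1,R)
state=s1 head=2 tape=_111[0]101   (s1,0)→(s0,1,R)
state=s0 head=3 tape=_1111[1]01   (s0,1)→(s0,_,L)
state=s0 head=2 tape=_111[1]_01   (s0,1)→(s0,_,L)
state=s0 head=1 tape=_11[1]__01   (s0,1)→(s0,_,L)
state=s0 head=0 tape=_1[1]___01   (s0,1)→(s0,_,L)
state=s0 head=-1 tape=_[1]____01   (s0,1)→(s0,_,L)
state=s0 head=-2 tape=[_]_____01   (s0,_)→(s0,1,R)
state=s0 head=-1 tape=1[_]____01   (s0,_)→(s0,1,R)
state=s0 head=0 tape=11[_]___01   (s0,_)→(s0,1,R)
state=s0 head=1 tape=111[_]__01   (s0,_)→(s0,1,R)
state=s0 head=2 tape=1111[_]_01   (s0,_)→(s0,1,R)
state=s0 head=3 tape=11111[_]01   (s0,_)→(s0,1,R)
state=s0 head=4 tape=111111[0]1   (s0,0)→(s1,1,R)
state=s1 head=5 tape=1111111[1]
After 17 steps: state s1, head at 5, tape 11111111.

state s1, head at 5, tape 11111111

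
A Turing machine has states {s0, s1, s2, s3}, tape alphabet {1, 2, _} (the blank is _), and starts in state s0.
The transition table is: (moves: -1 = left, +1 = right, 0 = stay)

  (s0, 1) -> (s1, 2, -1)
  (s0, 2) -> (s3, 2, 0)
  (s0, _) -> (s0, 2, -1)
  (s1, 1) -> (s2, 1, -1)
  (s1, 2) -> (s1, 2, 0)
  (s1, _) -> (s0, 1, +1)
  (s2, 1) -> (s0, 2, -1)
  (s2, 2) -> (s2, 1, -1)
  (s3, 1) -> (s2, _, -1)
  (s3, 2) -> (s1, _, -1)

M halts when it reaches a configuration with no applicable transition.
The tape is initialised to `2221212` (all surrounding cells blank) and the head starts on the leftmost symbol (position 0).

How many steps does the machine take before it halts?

9

state=s0 head=0 tape=___[2]221212   (s0,2)→(s3,2,0)
state=s3 head=0 tape=___[2]221212   (s3,2)→(s1,_,-1)
state=s1 head=-1 tape=__[_]_221212   (s1,_)→(s0,1,+1)
state=s0 head=0 tape=__1[_]221212   (s0,_)→(s0,2,-1)
state=s0 head=-1 tape=__[1]2221212   (s0,1)→(s1,2,-1)
state=s1 head=-2 tape=_[_]22221212   (s1,_)→(s0,1,+1)
state=s0 head=-1 tape=_1[2]2221212   (s0,2)→(s3,2,0)
state=s3 head=-1 tape=_1[2]2221212   (s3,2)→(s1,_,-1)
state=s1 head=-2 tape=_[1]_2221212   (s1,1)→(s2,1,-1)
state=s2 head=-3 tape=[_]1_2221212
M halts after 9 transitions.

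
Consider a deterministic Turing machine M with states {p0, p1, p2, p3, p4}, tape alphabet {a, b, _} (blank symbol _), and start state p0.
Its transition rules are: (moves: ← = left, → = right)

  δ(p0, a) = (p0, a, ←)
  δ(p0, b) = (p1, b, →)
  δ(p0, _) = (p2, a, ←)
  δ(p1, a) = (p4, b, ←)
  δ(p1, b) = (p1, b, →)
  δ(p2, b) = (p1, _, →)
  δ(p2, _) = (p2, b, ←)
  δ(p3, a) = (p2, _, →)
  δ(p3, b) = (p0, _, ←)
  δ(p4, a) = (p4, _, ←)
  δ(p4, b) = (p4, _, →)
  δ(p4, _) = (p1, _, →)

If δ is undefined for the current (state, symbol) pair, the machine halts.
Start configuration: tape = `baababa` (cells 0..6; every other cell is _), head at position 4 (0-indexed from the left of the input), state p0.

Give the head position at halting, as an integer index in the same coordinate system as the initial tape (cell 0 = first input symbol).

6

state=p0 head=4 tape=baab[a]ba   (p0,a)→(p0,a,←)
state=p0 head=3 tape=baa[b]aba   (p0,b)→(p1,b,→)
state=p1 head=4 tape=baab[a]ba   (p1,a)→(p4,b,←)
state=p4 head=3 tape=baa[b]bba   (p4,b)→(p4,_,→)
state=p4 head=4 tape=baa_[b]ba   (p4,b)→(p4,_,→)
state=p4 head=5 tape=baa__[b]a   (p4,b)→(p4,_,→)
state=p4 head=6 tape=baa___[a]   (p4,a)→(p4,_,←)
state=p4 head=5 tape=baa__[_]_   (p4,_)→(p1,_,→)
state=p1 head=6 tape=baa___[_]
At halt the head is at cell 6.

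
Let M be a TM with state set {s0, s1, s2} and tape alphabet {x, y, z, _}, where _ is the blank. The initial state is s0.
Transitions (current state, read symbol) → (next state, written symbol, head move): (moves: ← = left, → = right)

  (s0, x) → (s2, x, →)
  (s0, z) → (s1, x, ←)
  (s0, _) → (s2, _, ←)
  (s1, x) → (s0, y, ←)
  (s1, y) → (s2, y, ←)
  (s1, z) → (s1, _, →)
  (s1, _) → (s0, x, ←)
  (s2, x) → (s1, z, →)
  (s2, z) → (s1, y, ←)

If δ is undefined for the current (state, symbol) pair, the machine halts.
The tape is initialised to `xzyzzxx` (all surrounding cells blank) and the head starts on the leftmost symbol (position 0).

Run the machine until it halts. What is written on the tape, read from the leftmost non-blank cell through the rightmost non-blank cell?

yyyzzxx

state=s0 head=0 tape=__[x]zyzzxx   (s0,x)→(s2,x,→)
state=s2 head=1 tape=__x[z]yzzxx   (s2,z)→(s1,y,←)
state=s1 head=0 tape=__[x]yyzzxx   (s1,x)→(s0,y,←)
state=s0 head=-1 tape=_[_]yyyzzxx   (s0,_)→(s2,_,←)
state=s2 head=-2 tape=[_]_yyyzzxx
The non-blank tape span at halt is yyyzzxx.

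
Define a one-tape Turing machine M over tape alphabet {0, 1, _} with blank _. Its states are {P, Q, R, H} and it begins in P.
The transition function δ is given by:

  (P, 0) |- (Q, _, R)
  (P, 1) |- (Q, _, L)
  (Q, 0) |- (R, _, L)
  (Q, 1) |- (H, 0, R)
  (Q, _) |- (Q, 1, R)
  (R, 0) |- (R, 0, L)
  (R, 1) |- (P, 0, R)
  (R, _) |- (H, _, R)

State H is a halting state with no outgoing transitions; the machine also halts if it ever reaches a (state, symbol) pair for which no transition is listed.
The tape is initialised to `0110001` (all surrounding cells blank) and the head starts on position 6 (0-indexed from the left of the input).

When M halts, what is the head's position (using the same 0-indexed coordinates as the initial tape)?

state=P head=6 tape=011000[1]   (P,1)→(Q,_,L)
state=Q head=5 tape=01100[0]_   (Q,0)→(R,_,L)
state=R head=4 tape=0110[0]__   (R,0)→(R,0,L)
state=R head=3 tape=011[0]0__   (R,0)→(R,0,L)
state=R head=2 tape=01[1]00__   (R,1)→(P,0,R)
state=P head=3 tape=010[0]0__   (P,0)→(Q,_,R)
state=Q head=4 tape=010_[0]__   (Q,0)→(R,_,L)
state=R head=3 tape=010[_]___   (R,_)→(H,_,R)
state=H head=4 tape=010_[_]__
At halt the head is at cell 4.

4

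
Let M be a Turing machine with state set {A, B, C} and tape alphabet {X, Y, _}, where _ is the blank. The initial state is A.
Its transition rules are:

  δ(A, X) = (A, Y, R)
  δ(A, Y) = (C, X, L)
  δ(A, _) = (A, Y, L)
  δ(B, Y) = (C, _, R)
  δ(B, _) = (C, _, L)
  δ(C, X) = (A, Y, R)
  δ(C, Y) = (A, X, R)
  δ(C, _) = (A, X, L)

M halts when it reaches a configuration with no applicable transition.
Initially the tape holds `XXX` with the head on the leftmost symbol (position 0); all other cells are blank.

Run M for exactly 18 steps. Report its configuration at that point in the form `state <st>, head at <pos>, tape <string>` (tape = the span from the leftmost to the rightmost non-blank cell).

A | [X]XX___   read X → write Y, move R, go to A
A | Y[X]X___   read X → write Y, move R, go to A
A | YY[X]___   read X → write Y, move R, go to A
A | YYY[_]__   read _ → write Y, move L, go to A
A | YY[Y]Y__   read Y → write X, move L, go to C
C | Y[Y]XY__   read Y → write X, move R, go to A
A | YX[X]Y__   read X → write Y, move R, go to A
A | YXY[Y]__   read Y → write X, move L, go to C
C | YX[Y]X__   read Y → write X, move R, go to A
A | YXX[X]__   read X → write Y, move R, go to A
A | YXXY[_]_   read _ → write Y, move L, go to A
A | YXX[Y]Y_   read Y → write X, move L, go to C
C | YX[X]XY_   read X → write Y, move R, go to A
A | YXY[X]Y_   read X → write Y, move R, go to A
A | YXYY[Y]_   read Y → write X, move L, go to C
C | YXY[Y]X_   read Y → write X, move R, go to A
A | YXYX[X]_   read X → write Y, move R, go to A
A | YXYXY[_]   read _ → write Y, move L, go to A
A | YXYX[Y]Y
After 18 steps: state A, head at 4, tape YXYXYY.

state A, head at 4, tape YXYXYY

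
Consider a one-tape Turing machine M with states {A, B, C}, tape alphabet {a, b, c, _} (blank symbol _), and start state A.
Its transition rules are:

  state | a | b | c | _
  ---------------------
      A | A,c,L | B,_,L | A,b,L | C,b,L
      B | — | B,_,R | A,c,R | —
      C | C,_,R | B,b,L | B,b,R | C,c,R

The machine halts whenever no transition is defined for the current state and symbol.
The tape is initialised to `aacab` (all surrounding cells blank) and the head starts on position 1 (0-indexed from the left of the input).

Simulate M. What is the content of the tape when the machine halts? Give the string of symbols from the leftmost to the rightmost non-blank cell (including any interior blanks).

bbbbcab

A | ___a[a]cab   read a → write c, move L, go to A
A | ___[a]ccab   read a → write c, move L, go to A
A | __[_]cccab   read _ → write b, move L, go to C
C | _[_]bcccab   read _ → write c, move R, go to C
C | _c[b]cccab   read b → write b, move L, go to B
B | _[c]bcccab   read c → write c, move R, go to A
A | _c[b]cccab   read b → write _, move L, go to B
B | _[c]_cccab   read c → write c, move R, go to A
A | _c[_]cccab   read _ → write b, move L, go to C
C | _[c]bcccab   read c → write b, move R, go to B
B | _b[b]cccab   read b → write _, move R, go to B
B | _b_[c]ccab   read c → write c, move R, go to A
A | _b_c[c]cab   read c → write b, move L, go to A
A | _b_[c]bcab   read c → write b, move L, go to A
A | _b[_]bbcab   read _ → write b, move L, go to C
C | _[b]bbbcab   read b → write b, move L, go to B
B | [_]bbbbcab
The non-blank tape span at halt is bbbbcab.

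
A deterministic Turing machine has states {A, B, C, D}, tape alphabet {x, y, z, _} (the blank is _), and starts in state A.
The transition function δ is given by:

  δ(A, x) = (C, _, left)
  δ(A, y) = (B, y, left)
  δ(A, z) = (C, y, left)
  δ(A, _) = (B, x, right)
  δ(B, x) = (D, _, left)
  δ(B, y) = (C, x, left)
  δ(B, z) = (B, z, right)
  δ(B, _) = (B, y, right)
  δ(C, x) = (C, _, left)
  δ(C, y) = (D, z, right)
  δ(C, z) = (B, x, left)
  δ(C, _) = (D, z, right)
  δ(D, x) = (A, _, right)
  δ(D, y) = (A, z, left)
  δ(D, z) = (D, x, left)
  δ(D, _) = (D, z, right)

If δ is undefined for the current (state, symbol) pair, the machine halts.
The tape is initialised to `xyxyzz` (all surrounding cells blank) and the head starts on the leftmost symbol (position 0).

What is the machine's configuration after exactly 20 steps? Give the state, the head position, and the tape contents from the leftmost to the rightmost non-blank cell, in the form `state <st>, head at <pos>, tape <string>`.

A | ___[x]yxyzz   read x → write _, move left, go to C
C | __[_]_yxyzz   read _ → write z, move right, go to D
D | __z[_]yxyzz   read _ → write z, move right, go to D
D | __zz[y]xyzz   read y → write z, move left, go to A
A | __z[z]zxyzz   read z → write y, move left, go to C
C | __[z]yzxyzz   read z → write x, move left, go to B
B | _[_]xyzxyzz   read _ → write y, move right, go to B
B | _y[x]yzxyzz   read x → write _, move left, go to D
D | _[y]_yzxyzz   read y → write z, move left, go to A
A | [_]z_yzxyzz   read _ → write x, move right, go to B
B | x[z]_yzxyzz   read z → write z, move right, go to B
B | xz[_]yzxyzz   read _ → write y, move right, go to B
B | xzy[y]zxyzz   read y → write x, move left, go to C
C | xz[y]xzxyzz   read y → write z, move right, go to D
D | xzz[x]zxyzz   read x → write _, move right, go to A
A | xzz_[z]xyzz   read z → write y, move left, go to C
C | xzz[_]yxyzz   read _ → write z, move right, go to D
D | xzzz[y]xyzz   read y → write z, move left, go to A
A | xzz[z]zxyzz   read z → write y, move left, go to C
C | xz[z]yzxyzz   read z → write x, move left, go to B
B | x[z]xyzxyzz
After 20 steps: state B, head at -2, tape xzxyzxyzz.

state B, head at -2, tape xzxyzxyzz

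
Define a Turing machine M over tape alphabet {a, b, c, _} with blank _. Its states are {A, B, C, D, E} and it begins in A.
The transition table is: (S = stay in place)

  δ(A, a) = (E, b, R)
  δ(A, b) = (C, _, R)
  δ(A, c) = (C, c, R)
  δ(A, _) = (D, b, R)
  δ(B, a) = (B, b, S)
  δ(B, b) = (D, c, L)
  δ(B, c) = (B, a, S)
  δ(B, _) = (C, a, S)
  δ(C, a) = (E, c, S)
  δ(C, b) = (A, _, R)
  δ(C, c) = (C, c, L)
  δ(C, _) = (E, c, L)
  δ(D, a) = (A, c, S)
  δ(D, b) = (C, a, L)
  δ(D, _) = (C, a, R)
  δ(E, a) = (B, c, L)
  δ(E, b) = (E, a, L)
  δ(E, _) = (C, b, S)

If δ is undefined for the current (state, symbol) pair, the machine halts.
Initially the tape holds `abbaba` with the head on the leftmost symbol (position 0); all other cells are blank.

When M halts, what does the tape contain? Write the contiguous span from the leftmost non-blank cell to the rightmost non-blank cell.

cccbaba

state=A head=0 tape=_[a]bbaba   (A,a)→(E,b,R)
state=E head=1 tape=_b[b]baba   (E,b)→(E,a,L)
state=E head=0 tape=_[b]ababa   (E,b)→(E,a,L)
state=E head=-1 tape=[_]aababa   (E,_)→(C,b,S)
state=C head=-1 tape=[b]aababa   (C,b)→(A,_,R)
state=A head=0 tape=_[a]ababa   (A,a)→(E,b,R)
state=E head=1 tape=_b[a]baba   (E,a)→(B,c,L)
state=B head=0 tape=_[b]cbaba   (B,b)→(D,c,L)
state=D head=-1 tape=[_]ccbaba   (D,_)→(C,a,R)
state=C head=0 tape=a[c]cbaba   (C,c)→(C,c,L)
state=C head=-1 tape=[a]ccbaba   (C,a)→(E,c,S)
state=E head=-1 tape=[c]ccbaba
The non-blank tape span at halt is cccbaba.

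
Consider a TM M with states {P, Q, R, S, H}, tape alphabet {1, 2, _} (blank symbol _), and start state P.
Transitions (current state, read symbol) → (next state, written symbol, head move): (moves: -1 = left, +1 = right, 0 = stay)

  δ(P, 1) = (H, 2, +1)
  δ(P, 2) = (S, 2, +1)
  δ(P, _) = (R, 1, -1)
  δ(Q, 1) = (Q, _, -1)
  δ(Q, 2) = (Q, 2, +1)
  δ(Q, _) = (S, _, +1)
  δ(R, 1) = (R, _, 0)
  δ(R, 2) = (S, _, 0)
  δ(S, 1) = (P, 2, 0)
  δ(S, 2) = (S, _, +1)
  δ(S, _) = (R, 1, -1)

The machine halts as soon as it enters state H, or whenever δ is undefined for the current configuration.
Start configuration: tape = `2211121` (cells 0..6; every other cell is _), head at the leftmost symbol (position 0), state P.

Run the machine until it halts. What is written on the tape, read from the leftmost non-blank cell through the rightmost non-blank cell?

2_222_11

P | [2]211121_   read 2 → write 2, move +1, go to S
S | 2[2]11121_   read 2 → write _, move +1, go to S
S | 2_[1]1121_   read 1 → write 2, move 0, go to P
P | 2_[2]1121_   read 2 → write 2, move +1, go to S
S | 2_2[1]121_   read 1 → write 2, move 0, go to P
P | 2_2[2]121_   read 2 → write 2, move +1, go to S
S | 2_22[1]21_   read 1 → write 2, move 0, go to P
P | 2_22[2]21_   read 2 → write 2, move +1, go to S
S | 2_222[2]1_   read 2 → write _, move +1, go to S
S | 2_222_[1]_   read 1 → write 2, move 0, go to P
P | 2_222_[2]_   read 2 → write 2, move +1, go to S
S | 2_222_2[_]   read _ → write 1, move -1, go to R
R | 2_222_[2]1   read 2 → write _, move 0, go to S
S | 2_222_[_]1   read _ → write 1, move -1, go to R
R | 2_222[_]11
The non-blank tape span at halt is 2_222_11.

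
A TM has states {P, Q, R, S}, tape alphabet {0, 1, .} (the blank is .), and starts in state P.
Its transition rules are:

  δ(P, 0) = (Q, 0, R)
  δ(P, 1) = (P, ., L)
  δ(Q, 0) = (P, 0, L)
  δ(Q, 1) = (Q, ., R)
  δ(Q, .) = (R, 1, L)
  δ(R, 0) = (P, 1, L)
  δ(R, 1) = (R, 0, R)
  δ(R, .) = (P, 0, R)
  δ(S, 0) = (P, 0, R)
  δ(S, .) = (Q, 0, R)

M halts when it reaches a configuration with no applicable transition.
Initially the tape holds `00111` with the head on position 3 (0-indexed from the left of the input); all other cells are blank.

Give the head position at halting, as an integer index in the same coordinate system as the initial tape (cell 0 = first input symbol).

1

P | 001[1]1   read 1 → write ., move L, go to P
P | 00[1].1   read 1 → write ., move L, go to P
P | 0[0]..1   read 0 → write 0, move R, go to Q
Q | 00[.].1   read . → write 1, move L, go to R
R | 0[0]1.1   read 0 → write 1, move L, go to P
P | [0]11.1   read 0 → write 0, move R, go to Q
Q | 0[1]1.1   read 1 → write ., move R, go to Q
Q | 0.[1].1   read 1 → write ., move R, go to Q
Q | 0..[.]1   read . → write 1, move L, go to R
R | 0.[.]11   read . → write 0, move R, go to P
P | 0.0[1]1   read 1 → write ., move L, go to P
P | 0.[0].1   read 0 → write 0, move R, go to Q
Q | 0.0[.]1   read . → write 1, move L, go to R
R | 0.[0]11   read 0 → write 1, move L, go to P
P | 0[.]111
At halt the head is at cell 1.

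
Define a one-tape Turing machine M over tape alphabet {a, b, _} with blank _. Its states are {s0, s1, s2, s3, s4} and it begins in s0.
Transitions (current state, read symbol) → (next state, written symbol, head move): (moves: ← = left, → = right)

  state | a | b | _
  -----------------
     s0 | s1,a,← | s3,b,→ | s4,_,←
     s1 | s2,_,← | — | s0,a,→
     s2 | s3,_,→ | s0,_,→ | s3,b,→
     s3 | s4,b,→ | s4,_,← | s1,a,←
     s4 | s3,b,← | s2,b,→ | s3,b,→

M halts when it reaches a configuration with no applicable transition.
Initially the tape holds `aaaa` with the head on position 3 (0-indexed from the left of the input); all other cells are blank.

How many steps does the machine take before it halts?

state=s0 head=3 tape=_aaa[a]   (s0,a)→(s1,a,←)
state=s1 head=2 tape=_aa[a]a   (s1,a)→(s2,_,←)
state=s2 head=1 tape=_a[a]_a   (s2,a)→(s3,_,→)
state=s3 head=2 tape=_a_[_]a   (s3,_)→(s1,a,←)
state=s1 head=1 tape=_a[_]aa   (s1,_)→(s0,a,→)
state=s0 head=2 tape=_aa[a]a   (s0,a)→(s1,a,←)
state=s1 head=1 tape=_a[a]aa   (s1,a)→(s2,_,←)
state=s2 head=0 tape=_[a]_aa   (s2,a)→(s3,_,→)
state=s3 head=1 tape=__[_]aa   (s3,_)→(s1,a,←)
state=s1 head=0 tape=_[_]aaa   (s1,_)→(s0,a,→)
state=s0 head=1 tape=_a[a]aa   (s0,a)→(s1,a,←)
state=s1 head=0 tape=_[a]aaa   (s1,a)→(s2,_,←)
state=s2 head=-1 tape=[_]_aaa   (s2,_)→(s3,b,→)
state=s3 head=0 tape=b[_]aaa   (s3,_)→(s1,a,←)
state=s1 head=-1 tape=[b]aaaa
M halts after 14 transitions.

14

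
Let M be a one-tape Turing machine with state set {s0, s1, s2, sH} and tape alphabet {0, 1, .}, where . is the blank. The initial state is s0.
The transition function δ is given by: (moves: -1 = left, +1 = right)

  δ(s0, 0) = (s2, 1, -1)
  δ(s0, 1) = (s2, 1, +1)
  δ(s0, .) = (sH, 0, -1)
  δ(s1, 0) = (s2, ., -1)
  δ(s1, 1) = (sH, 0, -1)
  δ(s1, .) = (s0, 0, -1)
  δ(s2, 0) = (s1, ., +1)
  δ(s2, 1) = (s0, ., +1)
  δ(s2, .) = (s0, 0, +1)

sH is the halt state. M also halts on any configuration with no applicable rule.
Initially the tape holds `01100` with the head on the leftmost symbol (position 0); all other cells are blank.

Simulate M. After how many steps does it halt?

9

state=s0 head=0 tape=.[0]1100   (s0,0)→(s2,1,-1)
state=s2 head=-1 tape=[.]11100   (s2,.)→(s0,0,+1)
state=s0 head=0 tape=0[1]1100   (s0,1)→(s2,1,+1)
state=s2 head=1 tape=01[1]100   (s2,1)→(s0,.,+1)
state=s0 head=2 tape=01.[1]00   (s0,1)→(s2,1,+1)
state=s2 head=3 tape=01.1[0]0   (s2,0)→(s1,.,+1)
state=s1 head=4 tape=01.1.[0]   (s1,0)→(s2,.,-1)
state=s2 head=3 tape=01.1[.].   (s2,.)→(s0,0,+1)
state=s0 head=4 tape=01.10[.]   (s0,.)→(sH,0,-1)
state=sH head=3 tape=01.1[0]0
M halts after 9 transitions.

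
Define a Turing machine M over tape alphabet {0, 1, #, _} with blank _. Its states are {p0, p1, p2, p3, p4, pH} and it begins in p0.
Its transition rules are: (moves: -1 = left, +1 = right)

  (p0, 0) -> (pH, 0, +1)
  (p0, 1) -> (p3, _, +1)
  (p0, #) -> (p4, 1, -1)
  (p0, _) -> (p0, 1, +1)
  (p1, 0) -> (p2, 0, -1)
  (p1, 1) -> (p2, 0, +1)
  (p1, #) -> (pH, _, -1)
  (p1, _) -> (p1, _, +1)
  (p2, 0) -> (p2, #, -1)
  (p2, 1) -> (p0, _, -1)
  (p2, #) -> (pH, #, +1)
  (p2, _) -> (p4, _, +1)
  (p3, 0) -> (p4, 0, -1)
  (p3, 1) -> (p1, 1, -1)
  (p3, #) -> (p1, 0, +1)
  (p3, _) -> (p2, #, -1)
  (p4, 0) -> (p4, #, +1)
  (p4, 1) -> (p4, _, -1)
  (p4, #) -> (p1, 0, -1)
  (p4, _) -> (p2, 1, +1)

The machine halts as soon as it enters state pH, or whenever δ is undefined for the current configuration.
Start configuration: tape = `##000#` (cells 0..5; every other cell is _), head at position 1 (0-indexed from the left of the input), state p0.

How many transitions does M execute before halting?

28

state=p0 head=1 tape=_#[#]000#   (p0,#)→(p4,1,-1)
state=p4 head=0 tape=_[#]1000#   (p4,#)→(p1,0,-1)
state=p1 head=-1 tape=[_]01000#   (p1,_)→(p1,_,+1)
state=p1 head=0 tape=_[0]1000#   (p1,0)→(p2,0,-1)
state=p2 head=-1 tape=[_]01000#   (p2,_)→(p4,_,+1)
state=p4 head=0 tape=_[0]1000#   (p4,0)→(p4,#,+1)
state=p4 head=1 tape=_#[1]000#   (p4,1)→(p4,_,-1)
state=p4 head=0 tape=_[#]_000#   (p4,#)→(p1,0,-1)
state=p1 head=-1 tape=[_]0_000#   (p1,_)→(p1,_,+1)
state=p1 head=0 tape=_[0]_000#   (p1,0)→(p2,0,-1)
state=p2 head=-1 tape=[_]0_000#   (p2,_)→(p4,_,+1)
state=p4 head=0 tape=_[0]_000#   (p4,0)→(p4,#,+1)
state=p4 head=1 tape=_#[_]000#   (p4,_)→(p2,1,+1)
state=p2 head=2 tape=_#1[0]00#   (p2,0)→(p2,#,-1)
state=p2 head=1 tape=_#[1]#00#   (p2,1)→(p0,_,-1)
state=p0 head=0 tape=_[#]_#00#   (p0,#)→(p4,1,-1)
state=p4 head=-1 tape=[_]1_#00#   (p4,_)→(p2,1,+1)
state=p2 head=0 tape=1[1]_#00#   (p2,1)→(p0,_,-1)
state=p0 head=-1 tape=[1]__#00#   (p0,1)→(p3,_,+1)
state=p3 head=0 tape=_[_]_#00#   (p3,_)→(p2,#,-1)
state=p2 head=-1 tape=[_]#_#00#   (p2,_)→(p4,_,+1)
state=p4 head=0 tape=_[#]_#00#   (p4,#)→(p1,0,-1)
state=p1 head=-1 tape=[_]0_#00#   (p1,_)→(p1,_,+1)
state=p1 head=0 tape=_[0]_#00#   (p1,0)→(p2,0,-1)
state=p2 head=-1 tape=[_]0_#00#   (p2,_)→(p4,_,+1)
state=p4 head=0 tape=_[0]_#00#   (p4,0)→(p4,#,+1)
state=p4 head=1 tape=_#[_]#00#   (p4,_)→(p2,1,+1)
state=p2 head=2 tape=_#1[#]00#   (p2,#)→(pH,#,+1)
state=pH head=3 tape=_#1#[0]0#
M halts after 28 transitions.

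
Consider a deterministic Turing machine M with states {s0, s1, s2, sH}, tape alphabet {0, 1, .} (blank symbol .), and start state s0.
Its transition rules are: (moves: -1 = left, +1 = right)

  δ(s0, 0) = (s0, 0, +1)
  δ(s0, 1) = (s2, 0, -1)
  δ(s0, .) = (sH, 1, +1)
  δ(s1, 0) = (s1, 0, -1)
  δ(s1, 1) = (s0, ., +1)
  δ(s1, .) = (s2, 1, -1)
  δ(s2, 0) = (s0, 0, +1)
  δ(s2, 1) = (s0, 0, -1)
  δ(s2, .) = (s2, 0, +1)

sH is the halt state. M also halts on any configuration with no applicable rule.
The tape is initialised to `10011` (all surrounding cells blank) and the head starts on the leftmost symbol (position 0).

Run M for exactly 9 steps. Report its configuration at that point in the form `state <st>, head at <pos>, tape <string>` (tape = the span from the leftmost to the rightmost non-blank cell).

state s2, head at 3, tape 000000

s0 | .[1]0011   read 1 → write 0, move -1, go to s2
s2 | [.]00011   read . → write 0, move +1, go to s2
s2 | 0[0]0011   read 0 → write 0, move +1, go to s0
s0 | 00[0]011   read 0 → write 0, move +1, go to s0
s0 | 000[0]11   read 0 → write 0, move +1, go to s0
s0 | 0000[1]1   read 1 → write 0, move -1, go to s2
s2 | 000[0]01   read 0 → write 0, move +1, go to s0
s0 | 0000[0]1   read 0 → write 0, move +1, go to s0
s0 | 00000[1]   read 1 → write 0, move -1, go to s2
s2 | 0000[0]0
After 9 steps: state s2, head at 3, tape 000000.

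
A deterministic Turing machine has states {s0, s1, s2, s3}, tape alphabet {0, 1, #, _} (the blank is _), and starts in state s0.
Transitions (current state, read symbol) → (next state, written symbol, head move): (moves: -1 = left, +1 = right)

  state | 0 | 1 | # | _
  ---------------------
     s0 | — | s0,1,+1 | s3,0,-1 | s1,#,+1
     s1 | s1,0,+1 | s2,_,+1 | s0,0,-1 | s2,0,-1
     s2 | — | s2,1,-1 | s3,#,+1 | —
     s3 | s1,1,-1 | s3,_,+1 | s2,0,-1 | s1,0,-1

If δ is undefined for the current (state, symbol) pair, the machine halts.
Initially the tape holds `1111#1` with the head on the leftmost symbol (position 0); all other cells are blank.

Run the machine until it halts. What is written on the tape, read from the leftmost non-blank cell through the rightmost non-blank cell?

111011

state=s0 head=0 tape=_[1]111#1   (s0,1)→(s0,1,+1)
state=s0 head=1 tape=_1[1]11#1   (s0,1)→(s0,1,+1)
state=s0 head=2 tape=_11[1]1#1   (s0,1)→(s0,1,+1)
state=s0 head=3 tape=_111[1]#1   (s0,1)→(s0,1,+1)
state=s0 head=4 tape=_1111[#]1   (s0,#)→(s3,0,-1)
state=s3 head=3 tape=_111[1]01   (s3,1)→(s3,_,+1)
state=s3 head=4 tape=_111_[0]1   (s3,0)→(s1,1,-1)
state=s1 head=3 tape=_111[_]11   (s1,_)→(s2,0,-1)
state=s2 head=2 tape=_11[1]011   (s2,1)→(s2,1,-1)
state=s2 head=1 tape=_1[1]1011   (s2,1)→(s2,1,-1)
state=s2 head=0 tape=_[1]11011   (s2,1)→(s2,1,-1)
state=s2 head=-1 tape=[_]111011
The non-blank tape span at halt is 111011.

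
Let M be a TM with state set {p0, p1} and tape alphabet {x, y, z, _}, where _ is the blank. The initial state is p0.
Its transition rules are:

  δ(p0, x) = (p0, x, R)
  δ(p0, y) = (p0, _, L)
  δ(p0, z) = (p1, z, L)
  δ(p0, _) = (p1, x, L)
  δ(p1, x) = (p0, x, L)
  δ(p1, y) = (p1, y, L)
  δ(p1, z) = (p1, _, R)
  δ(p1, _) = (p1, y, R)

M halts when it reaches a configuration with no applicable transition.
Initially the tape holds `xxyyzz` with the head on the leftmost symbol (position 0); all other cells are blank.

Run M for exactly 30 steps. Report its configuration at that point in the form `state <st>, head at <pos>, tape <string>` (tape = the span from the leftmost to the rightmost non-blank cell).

p0 | [x]xyyzz   read x → write x, move R, go to p0
p0 | x[x]yyzz   read x → write x, move R, go to p0
p0 | xx[y]yzz   read y → write _, move L, go to p0
p0 | x[x]_yzz   read x → write x, move R, go to p0
p0 | xx[_]yzz   read _ → write x, move L, go to p1
p1 | x[x]xyzz   read x → write x, move L, go to p0
p0 | [x]xxyzz   read x → write x, move R, go to p0
p0 | x[x]xyzz   read x → write x, move R, go to p0
p0 | xx[x]yzz   read x → write x, move R, go to p0
p0 | xxx[y]zz   read y → write _, move L, go to p0
p0 | xx[x]_zz   read x → write x, move R, go to p0
p0 | xxx[_]zz   read _ → write x, move L, go to p1
p1 | xx[x]xzz   read x → write x, move L, go to p0
p0 | x[x]xxzz   read x → write x, move R, go to p0
p0 | xx[x]xzz   read x → write x, move R, go to p0
p0 | xxx[x]zz   read x → write x, move R, go to p0
p0 | xxxx[z]z   read z → write z, move L, go to p1
p1 | xxx[x]zz   read x → write x, move L, go to p0
p0 | xx[x]xzz   read x → write x, move R, go to p0
p0 | xxx[x]zz   read x → write x, move R, go to p0
p0 | xxxx[z]z   read z → write z, move L, go to p1
p1 | xxx[x]zz   read x → write x, move L, go to p0
p0 | xx[x]xzz   read x → write x, move R, go to p0
p0 | xxx[x]zz   read x → write x, move R, go to p0
p0 | xxxx[z]z   read z → write z, move L, go to p1
p1 | xxx[x]zz   read x → write x, move L, go to p0
p0 | xx[x]xzz   read x → write x, move R, go to p0
p0 | xxx[x]zz   read x → write x, move R, go to p0
p0 | xxxx[z]z   read z → write z, move L, go to p1
p1 | xxx[x]zz   read x → write x, move L, go to p0
p0 | xx[x]xzz
After 30 steps: state p0, head at 2, tape xxxxzz.

state p0, head at 2, tape xxxxzz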